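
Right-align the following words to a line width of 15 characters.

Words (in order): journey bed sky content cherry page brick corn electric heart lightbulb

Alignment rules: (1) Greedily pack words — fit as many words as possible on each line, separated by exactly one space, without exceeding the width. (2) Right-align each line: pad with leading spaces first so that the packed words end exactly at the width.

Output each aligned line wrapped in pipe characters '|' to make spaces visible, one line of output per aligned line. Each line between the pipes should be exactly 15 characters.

Answer: |journey bed sky|
| content cherry|
|page brick corn|
| electric heart|
|      lightbulb|

Derivation:
Line 1: ['journey', 'bed', 'sky'] (min_width=15, slack=0)
Line 2: ['content', 'cherry'] (min_width=14, slack=1)
Line 3: ['page', 'brick', 'corn'] (min_width=15, slack=0)
Line 4: ['electric', 'heart'] (min_width=14, slack=1)
Line 5: ['lightbulb'] (min_width=9, slack=6)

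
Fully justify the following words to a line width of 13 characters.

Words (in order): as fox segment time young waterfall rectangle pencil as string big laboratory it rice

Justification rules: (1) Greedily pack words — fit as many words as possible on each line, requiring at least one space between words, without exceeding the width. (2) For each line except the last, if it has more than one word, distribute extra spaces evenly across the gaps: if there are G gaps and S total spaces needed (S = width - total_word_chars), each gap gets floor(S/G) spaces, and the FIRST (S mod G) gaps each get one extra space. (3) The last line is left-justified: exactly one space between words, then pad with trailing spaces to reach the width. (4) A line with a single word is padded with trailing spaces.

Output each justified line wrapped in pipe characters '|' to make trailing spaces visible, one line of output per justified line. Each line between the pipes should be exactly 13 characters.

Answer: |as        fox|
|segment  time|
|young        |
|waterfall    |
|rectangle    |
|pencil     as|
|string    big|
|laboratory it|
|rice         |

Derivation:
Line 1: ['as', 'fox'] (min_width=6, slack=7)
Line 2: ['segment', 'time'] (min_width=12, slack=1)
Line 3: ['young'] (min_width=5, slack=8)
Line 4: ['waterfall'] (min_width=9, slack=4)
Line 5: ['rectangle'] (min_width=9, slack=4)
Line 6: ['pencil', 'as'] (min_width=9, slack=4)
Line 7: ['string', 'big'] (min_width=10, slack=3)
Line 8: ['laboratory', 'it'] (min_width=13, slack=0)
Line 9: ['rice'] (min_width=4, slack=9)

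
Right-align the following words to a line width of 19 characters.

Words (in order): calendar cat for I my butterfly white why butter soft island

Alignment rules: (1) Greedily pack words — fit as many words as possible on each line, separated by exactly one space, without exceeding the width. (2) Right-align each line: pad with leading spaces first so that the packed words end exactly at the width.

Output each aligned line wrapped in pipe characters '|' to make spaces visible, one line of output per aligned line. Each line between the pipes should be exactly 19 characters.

Answer: | calendar cat for I|
| my butterfly white|
|    why butter soft|
|             island|

Derivation:
Line 1: ['calendar', 'cat', 'for', 'I'] (min_width=18, slack=1)
Line 2: ['my', 'butterfly', 'white'] (min_width=18, slack=1)
Line 3: ['why', 'butter', 'soft'] (min_width=15, slack=4)
Line 4: ['island'] (min_width=6, slack=13)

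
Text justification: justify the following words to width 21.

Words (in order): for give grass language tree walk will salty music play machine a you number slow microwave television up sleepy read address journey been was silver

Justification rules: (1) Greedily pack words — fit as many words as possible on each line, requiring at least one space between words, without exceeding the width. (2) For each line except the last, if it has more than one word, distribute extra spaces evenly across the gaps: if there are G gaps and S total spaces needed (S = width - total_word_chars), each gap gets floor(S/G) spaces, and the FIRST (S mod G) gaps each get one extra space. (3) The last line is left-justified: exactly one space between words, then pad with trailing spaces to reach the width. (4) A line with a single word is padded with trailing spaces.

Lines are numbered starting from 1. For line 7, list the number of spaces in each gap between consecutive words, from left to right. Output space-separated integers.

Line 1: ['for', 'give', 'grass'] (min_width=14, slack=7)
Line 2: ['language', 'tree', 'walk'] (min_width=18, slack=3)
Line 3: ['will', 'salty', 'music', 'play'] (min_width=21, slack=0)
Line 4: ['machine', 'a', 'you', 'number'] (min_width=20, slack=1)
Line 5: ['slow', 'microwave'] (min_width=14, slack=7)
Line 6: ['television', 'up', 'sleepy'] (min_width=20, slack=1)
Line 7: ['read', 'address', 'journey'] (min_width=20, slack=1)
Line 8: ['been', 'was', 'silver'] (min_width=15, slack=6)

Answer: 2 1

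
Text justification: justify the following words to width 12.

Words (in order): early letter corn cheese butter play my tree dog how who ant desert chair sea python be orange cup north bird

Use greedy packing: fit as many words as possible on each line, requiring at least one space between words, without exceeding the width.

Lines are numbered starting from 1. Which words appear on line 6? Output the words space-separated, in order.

Answer: desert chair

Derivation:
Line 1: ['early', 'letter'] (min_width=12, slack=0)
Line 2: ['corn', 'cheese'] (min_width=11, slack=1)
Line 3: ['butter', 'play'] (min_width=11, slack=1)
Line 4: ['my', 'tree', 'dog'] (min_width=11, slack=1)
Line 5: ['how', 'who', 'ant'] (min_width=11, slack=1)
Line 6: ['desert', 'chair'] (min_width=12, slack=0)
Line 7: ['sea', 'python'] (min_width=10, slack=2)
Line 8: ['be', 'orange'] (min_width=9, slack=3)
Line 9: ['cup', 'north'] (min_width=9, slack=3)
Line 10: ['bird'] (min_width=4, slack=8)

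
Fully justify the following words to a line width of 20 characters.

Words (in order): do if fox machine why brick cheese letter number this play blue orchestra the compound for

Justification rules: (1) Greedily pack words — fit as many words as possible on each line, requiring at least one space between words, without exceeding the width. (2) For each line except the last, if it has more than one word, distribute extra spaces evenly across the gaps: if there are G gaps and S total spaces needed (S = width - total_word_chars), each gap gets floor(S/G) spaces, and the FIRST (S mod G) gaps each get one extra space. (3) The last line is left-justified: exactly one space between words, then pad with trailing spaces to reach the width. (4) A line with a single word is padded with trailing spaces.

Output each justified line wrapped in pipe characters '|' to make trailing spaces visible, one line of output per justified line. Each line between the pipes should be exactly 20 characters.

Answer: |do  if  fox  machine|
|why   brick   cheese|
|letter  number  this|
|play  blue orchestra|
|the compound for    |

Derivation:
Line 1: ['do', 'if', 'fox', 'machine'] (min_width=17, slack=3)
Line 2: ['why', 'brick', 'cheese'] (min_width=16, slack=4)
Line 3: ['letter', 'number', 'this'] (min_width=18, slack=2)
Line 4: ['play', 'blue', 'orchestra'] (min_width=19, slack=1)
Line 5: ['the', 'compound', 'for'] (min_width=16, slack=4)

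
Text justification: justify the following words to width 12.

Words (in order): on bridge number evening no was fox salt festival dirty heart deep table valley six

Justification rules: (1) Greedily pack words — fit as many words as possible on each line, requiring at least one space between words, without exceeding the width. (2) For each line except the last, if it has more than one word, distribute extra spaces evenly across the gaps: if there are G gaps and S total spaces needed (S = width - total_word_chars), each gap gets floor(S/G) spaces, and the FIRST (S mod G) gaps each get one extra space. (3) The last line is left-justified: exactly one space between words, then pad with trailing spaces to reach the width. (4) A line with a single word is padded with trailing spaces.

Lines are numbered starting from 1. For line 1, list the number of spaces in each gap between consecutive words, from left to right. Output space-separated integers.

Answer: 4

Derivation:
Line 1: ['on', 'bridge'] (min_width=9, slack=3)
Line 2: ['number'] (min_width=6, slack=6)
Line 3: ['evening', 'no'] (min_width=10, slack=2)
Line 4: ['was', 'fox', 'salt'] (min_width=12, slack=0)
Line 5: ['festival'] (min_width=8, slack=4)
Line 6: ['dirty', 'heart'] (min_width=11, slack=1)
Line 7: ['deep', 'table'] (min_width=10, slack=2)
Line 8: ['valley', 'six'] (min_width=10, slack=2)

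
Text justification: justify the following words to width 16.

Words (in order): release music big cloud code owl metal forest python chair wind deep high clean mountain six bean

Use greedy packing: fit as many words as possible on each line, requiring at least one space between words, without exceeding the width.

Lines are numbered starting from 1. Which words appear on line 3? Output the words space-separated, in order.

Line 1: ['release', 'music'] (min_width=13, slack=3)
Line 2: ['big', 'cloud', 'code'] (min_width=14, slack=2)
Line 3: ['owl', 'metal', 'forest'] (min_width=16, slack=0)
Line 4: ['python', 'chair'] (min_width=12, slack=4)
Line 5: ['wind', 'deep', 'high'] (min_width=14, slack=2)
Line 6: ['clean', 'mountain'] (min_width=14, slack=2)
Line 7: ['six', 'bean'] (min_width=8, slack=8)

Answer: owl metal forest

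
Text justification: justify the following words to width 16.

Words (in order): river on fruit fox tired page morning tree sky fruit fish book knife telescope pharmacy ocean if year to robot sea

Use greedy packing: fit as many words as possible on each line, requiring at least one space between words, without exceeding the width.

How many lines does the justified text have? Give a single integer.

Line 1: ['river', 'on', 'fruit'] (min_width=14, slack=2)
Line 2: ['fox', 'tired', 'page'] (min_width=14, slack=2)
Line 3: ['morning', 'tree', 'sky'] (min_width=16, slack=0)
Line 4: ['fruit', 'fish', 'book'] (min_width=15, slack=1)
Line 5: ['knife', 'telescope'] (min_width=15, slack=1)
Line 6: ['pharmacy', 'ocean'] (min_width=14, slack=2)
Line 7: ['if', 'year', 'to', 'robot'] (min_width=16, slack=0)
Line 8: ['sea'] (min_width=3, slack=13)
Total lines: 8

Answer: 8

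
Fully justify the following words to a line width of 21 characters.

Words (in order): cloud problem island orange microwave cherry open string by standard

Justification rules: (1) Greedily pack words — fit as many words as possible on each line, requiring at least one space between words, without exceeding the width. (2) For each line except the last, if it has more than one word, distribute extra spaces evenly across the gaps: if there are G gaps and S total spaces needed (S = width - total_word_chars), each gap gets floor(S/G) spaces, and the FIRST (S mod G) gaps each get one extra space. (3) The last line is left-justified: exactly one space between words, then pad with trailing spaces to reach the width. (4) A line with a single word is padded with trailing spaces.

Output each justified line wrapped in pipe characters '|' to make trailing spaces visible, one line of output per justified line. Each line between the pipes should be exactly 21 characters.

Line 1: ['cloud', 'problem', 'island'] (min_width=20, slack=1)
Line 2: ['orange', 'microwave'] (min_width=16, slack=5)
Line 3: ['cherry', 'open', 'string', 'by'] (min_width=21, slack=0)
Line 4: ['standard'] (min_width=8, slack=13)

Answer: |cloud  problem island|
|orange      microwave|
|cherry open string by|
|standard             |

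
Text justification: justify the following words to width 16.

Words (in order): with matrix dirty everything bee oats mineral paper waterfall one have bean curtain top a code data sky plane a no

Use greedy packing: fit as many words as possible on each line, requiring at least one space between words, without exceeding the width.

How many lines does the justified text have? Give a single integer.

Answer: 8

Derivation:
Line 1: ['with', 'matrix'] (min_width=11, slack=5)
Line 2: ['dirty', 'everything'] (min_width=16, slack=0)
Line 3: ['bee', 'oats', 'mineral'] (min_width=16, slack=0)
Line 4: ['paper', 'waterfall'] (min_width=15, slack=1)
Line 5: ['one', 'have', 'bean'] (min_width=13, slack=3)
Line 6: ['curtain', 'top', 'a'] (min_width=13, slack=3)
Line 7: ['code', 'data', 'sky'] (min_width=13, slack=3)
Line 8: ['plane', 'a', 'no'] (min_width=10, slack=6)
Total lines: 8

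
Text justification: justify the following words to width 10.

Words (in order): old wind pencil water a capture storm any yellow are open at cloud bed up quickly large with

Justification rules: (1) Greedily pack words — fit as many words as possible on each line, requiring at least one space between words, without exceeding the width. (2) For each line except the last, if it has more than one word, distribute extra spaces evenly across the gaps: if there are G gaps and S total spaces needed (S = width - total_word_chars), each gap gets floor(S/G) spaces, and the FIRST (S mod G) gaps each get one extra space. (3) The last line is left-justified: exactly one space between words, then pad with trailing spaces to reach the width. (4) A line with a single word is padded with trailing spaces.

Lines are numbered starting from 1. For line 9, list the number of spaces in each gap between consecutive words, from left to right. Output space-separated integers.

Line 1: ['old', 'wind'] (min_width=8, slack=2)
Line 2: ['pencil'] (min_width=6, slack=4)
Line 3: ['water', 'a'] (min_width=7, slack=3)
Line 4: ['capture'] (min_width=7, slack=3)
Line 5: ['storm', 'any'] (min_width=9, slack=1)
Line 6: ['yellow', 'are'] (min_width=10, slack=0)
Line 7: ['open', 'at'] (min_width=7, slack=3)
Line 8: ['cloud', 'bed'] (min_width=9, slack=1)
Line 9: ['up', 'quickly'] (min_width=10, slack=0)
Line 10: ['large', 'with'] (min_width=10, slack=0)

Answer: 1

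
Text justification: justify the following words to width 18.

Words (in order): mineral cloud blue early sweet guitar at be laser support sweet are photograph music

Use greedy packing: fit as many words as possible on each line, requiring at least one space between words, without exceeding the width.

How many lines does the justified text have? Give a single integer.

Line 1: ['mineral', 'cloud', 'blue'] (min_width=18, slack=0)
Line 2: ['early', 'sweet', 'guitar'] (min_width=18, slack=0)
Line 3: ['at', 'be', 'laser'] (min_width=11, slack=7)
Line 4: ['support', 'sweet', 'are'] (min_width=17, slack=1)
Line 5: ['photograph', 'music'] (min_width=16, slack=2)
Total lines: 5

Answer: 5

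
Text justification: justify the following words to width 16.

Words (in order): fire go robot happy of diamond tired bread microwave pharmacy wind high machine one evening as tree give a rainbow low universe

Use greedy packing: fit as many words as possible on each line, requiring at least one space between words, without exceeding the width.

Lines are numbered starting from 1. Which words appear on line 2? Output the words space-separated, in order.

Line 1: ['fire', 'go', 'robot'] (min_width=13, slack=3)
Line 2: ['happy', 'of', 'diamond'] (min_width=16, slack=0)
Line 3: ['tired', 'bread'] (min_width=11, slack=5)
Line 4: ['microwave'] (min_width=9, slack=7)
Line 5: ['pharmacy', 'wind'] (min_width=13, slack=3)
Line 6: ['high', 'machine', 'one'] (min_width=16, slack=0)
Line 7: ['evening', 'as', 'tree'] (min_width=15, slack=1)
Line 8: ['give', 'a', 'rainbow'] (min_width=14, slack=2)
Line 9: ['low', 'universe'] (min_width=12, slack=4)

Answer: happy of diamond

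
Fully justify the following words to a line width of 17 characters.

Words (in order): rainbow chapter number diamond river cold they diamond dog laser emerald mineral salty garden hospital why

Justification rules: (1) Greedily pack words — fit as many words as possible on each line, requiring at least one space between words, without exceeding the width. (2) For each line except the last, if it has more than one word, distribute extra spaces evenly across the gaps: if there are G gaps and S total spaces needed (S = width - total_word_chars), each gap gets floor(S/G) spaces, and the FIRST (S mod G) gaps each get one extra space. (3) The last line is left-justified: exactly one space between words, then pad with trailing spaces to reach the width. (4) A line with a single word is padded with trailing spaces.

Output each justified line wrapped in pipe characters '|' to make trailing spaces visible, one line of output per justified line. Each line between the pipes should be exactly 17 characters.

Answer: |rainbow   chapter|
|number    diamond|
|river  cold  they|
|diamond dog laser|
|emerald   mineral|
|salty      garden|
|hospital why     |

Derivation:
Line 1: ['rainbow', 'chapter'] (min_width=15, slack=2)
Line 2: ['number', 'diamond'] (min_width=14, slack=3)
Line 3: ['river', 'cold', 'they'] (min_width=15, slack=2)
Line 4: ['diamond', 'dog', 'laser'] (min_width=17, slack=0)
Line 5: ['emerald', 'mineral'] (min_width=15, slack=2)
Line 6: ['salty', 'garden'] (min_width=12, slack=5)
Line 7: ['hospital', 'why'] (min_width=12, slack=5)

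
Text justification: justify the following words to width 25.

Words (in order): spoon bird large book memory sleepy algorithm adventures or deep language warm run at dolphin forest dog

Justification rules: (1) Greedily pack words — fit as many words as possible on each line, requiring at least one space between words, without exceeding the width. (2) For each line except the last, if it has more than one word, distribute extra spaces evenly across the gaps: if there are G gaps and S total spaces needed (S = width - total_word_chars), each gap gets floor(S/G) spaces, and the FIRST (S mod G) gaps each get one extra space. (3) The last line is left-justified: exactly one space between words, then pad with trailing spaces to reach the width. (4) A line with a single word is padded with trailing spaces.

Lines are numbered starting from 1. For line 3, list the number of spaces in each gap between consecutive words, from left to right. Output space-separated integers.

Answer: 5 4

Derivation:
Line 1: ['spoon', 'bird', 'large', 'book'] (min_width=21, slack=4)
Line 2: ['memory', 'sleepy', 'algorithm'] (min_width=23, slack=2)
Line 3: ['adventures', 'or', 'deep'] (min_width=18, slack=7)
Line 4: ['language', 'warm', 'run', 'at'] (min_width=20, slack=5)
Line 5: ['dolphin', 'forest', 'dog'] (min_width=18, slack=7)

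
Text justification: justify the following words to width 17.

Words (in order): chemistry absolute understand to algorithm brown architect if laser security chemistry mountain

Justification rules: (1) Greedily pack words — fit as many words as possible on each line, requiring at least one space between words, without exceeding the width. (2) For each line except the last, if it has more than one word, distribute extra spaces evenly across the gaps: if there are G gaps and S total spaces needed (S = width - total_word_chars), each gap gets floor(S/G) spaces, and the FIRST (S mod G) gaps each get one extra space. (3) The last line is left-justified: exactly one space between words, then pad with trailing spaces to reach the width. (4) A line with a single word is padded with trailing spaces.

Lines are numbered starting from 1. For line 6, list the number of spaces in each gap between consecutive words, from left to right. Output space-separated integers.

Answer: 4

Derivation:
Line 1: ['chemistry'] (min_width=9, slack=8)
Line 2: ['absolute'] (min_width=8, slack=9)
Line 3: ['understand', 'to'] (min_width=13, slack=4)
Line 4: ['algorithm', 'brown'] (min_width=15, slack=2)
Line 5: ['architect', 'if'] (min_width=12, slack=5)
Line 6: ['laser', 'security'] (min_width=14, slack=3)
Line 7: ['chemistry'] (min_width=9, slack=8)
Line 8: ['mountain'] (min_width=8, slack=9)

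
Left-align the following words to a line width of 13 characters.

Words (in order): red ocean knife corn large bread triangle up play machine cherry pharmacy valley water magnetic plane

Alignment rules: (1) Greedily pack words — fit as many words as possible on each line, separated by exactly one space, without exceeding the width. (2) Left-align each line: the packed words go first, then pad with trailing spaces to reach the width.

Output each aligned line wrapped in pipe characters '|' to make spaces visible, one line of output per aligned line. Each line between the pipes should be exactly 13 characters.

Answer: |red ocean    |
|knife corn   |
|large bread  |
|triangle up  |
|play machine |
|cherry       |
|pharmacy     |
|valley water |
|magnetic     |
|plane        |

Derivation:
Line 1: ['red', 'ocean'] (min_width=9, slack=4)
Line 2: ['knife', 'corn'] (min_width=10, slack=3)
Line 3: ['large', 'bread'] (min_width=11, slack=2)
Line 4: ['triangle', 'up'] (min_width=11, slack=2)
Line 5: ['play', 'machine'] (min_width=12, slack=1)
Line 6: ['cherry'] (min_width=6, slack=7)
Line 7: ['pharmacy'] (min_width=8, slack=5)
Line 8: ['valley', 'water'] (min_width=12, slack=1)
Line 9: ['magnetic'] (min_width=8, slack=5)
Line 10: ['plane'] (min_width=5, slack=8)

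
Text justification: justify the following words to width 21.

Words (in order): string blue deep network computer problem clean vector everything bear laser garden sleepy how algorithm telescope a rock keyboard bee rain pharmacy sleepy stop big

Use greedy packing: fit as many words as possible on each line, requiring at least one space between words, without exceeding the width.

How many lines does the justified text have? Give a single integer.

Answer: 9

Derivation:
Line 1: ['string', 'blue', 'deep'] (min_width=16, slack=5)
Line 2: ['network', 'computer'] (min_width=16, slack=5)
Line 3: ['problem', 'clean', 'vector'] (min_width=20, slack=1)
Line 4: ['everything', 'bear', 'laser'] (min_width=21, slack=0)
Line 5: ['garden', 'sleepy', 'how'] (min_width=17, slack=4)
Line 6: ['algorithm', 'telescope', 'a'] (min_width=21, slack=0)
Line 7: ['rock', 'keyboard', 'bee'] (min_width=17, slack=4)
Line 8: ['rain', 'pharmacy', 'sleepy'] (min_width=20, slack=1)
Line 9: ['stop', 'big'] (min_width=8, slack=13)
Total lines: 9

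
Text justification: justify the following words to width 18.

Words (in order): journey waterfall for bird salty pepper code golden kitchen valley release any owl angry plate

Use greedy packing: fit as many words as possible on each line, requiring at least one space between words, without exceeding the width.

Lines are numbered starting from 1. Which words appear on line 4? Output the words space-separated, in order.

Answer: kitchen valley

Derivation:
Line 1: ['journey', 'waterfall'] (min_width=17, slack=1)
Line 2: ['for', 'bird', 'salty'] (min_width=14, slack=4)
Line 3: ['pepper', 'code', 'golden'] (min_width=18, slack=0)
Line 4: ['kitchen', 'valley'] (min_width=14, slack=4)
Line 5: ['release', 'any', 'owl'] (min_width=15, slack=3)
Line 6: ['angry', 'plate'] (min_width=11, slack=7)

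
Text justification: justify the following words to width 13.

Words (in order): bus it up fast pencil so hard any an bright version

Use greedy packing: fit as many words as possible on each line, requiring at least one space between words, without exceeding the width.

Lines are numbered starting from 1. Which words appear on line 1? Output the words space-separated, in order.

Line 1: ['bus', 'it', 'up'] (min_width=9, slack=4)
Line 2: ['fast', 'pencil'] (min_width=11, slack=2)
Line 3: ['so', 'hard', 'any'] (min_width=11, slack=2)
Line 4: ['an', 'bright'] (min_width=9, slack=4)
Line 5: ['version'] (min_width=7, slack=6)

Answer: bus it up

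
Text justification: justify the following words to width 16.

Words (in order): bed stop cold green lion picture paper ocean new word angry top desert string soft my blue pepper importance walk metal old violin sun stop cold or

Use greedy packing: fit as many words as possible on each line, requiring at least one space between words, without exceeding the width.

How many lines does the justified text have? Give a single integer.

Line 1: ['bed', 'stop', 'cold'] (min_width=13, slack=3)
Line 2: ['green', 'lion'] (min_width=10, slack=6)
Line 3: ['picture', 'paper'] (min_width=13, slack=3)
Line 4: ['ocean', 'new', 'word'] (min_width=14, slack=2)
Line 5: ['angry', 'top', 'desert'] (min_width=16, slack=0)
Line 6: ['string', 'soft', 'my'] (min_width=14, slack=2)
Line 7: ['blue', 'pepper'] (min_width=11, slack=5)
Line 8: ['importance', 'walk'] (min_width=15, slack=1)
Line 9: ['metal', 'old', 'violin'] (min_width=16, slack=0)
Line 10: ['sun', 'stop', 'cold', 'or'] (min_width=16, slack=0)
Total lines: 10

Answer: 10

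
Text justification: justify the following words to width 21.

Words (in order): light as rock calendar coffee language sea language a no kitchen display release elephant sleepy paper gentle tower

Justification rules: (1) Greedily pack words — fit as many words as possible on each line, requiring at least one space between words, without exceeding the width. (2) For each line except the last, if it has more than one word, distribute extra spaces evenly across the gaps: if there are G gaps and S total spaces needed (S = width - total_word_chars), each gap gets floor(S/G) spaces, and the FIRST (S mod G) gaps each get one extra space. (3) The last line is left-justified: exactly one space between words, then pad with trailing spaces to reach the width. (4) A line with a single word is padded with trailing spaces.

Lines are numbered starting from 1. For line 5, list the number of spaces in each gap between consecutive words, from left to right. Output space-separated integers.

Answer: 6

Derivation:
Line 1: ['light', 'as', 'rock'] (min_width=13, slack=8)
Line 2: ['calendar', 'coffee'] (min_width=15, slack=6)
Line 3: ['language', 'sea', 'language'] (min_width=21, slack=0)
Line 4: ['a', 'no', 'kitchen', 'display'] (min_width=20, slack=1)
Line 5: ['release', 'elephant'] (min_width=16, slack=5)
Line 6: ['sleepy', 'paper', 'gentle'] (min_width=19, slack=2)
Line 7: ['tower'] (min_width=5, slack=16)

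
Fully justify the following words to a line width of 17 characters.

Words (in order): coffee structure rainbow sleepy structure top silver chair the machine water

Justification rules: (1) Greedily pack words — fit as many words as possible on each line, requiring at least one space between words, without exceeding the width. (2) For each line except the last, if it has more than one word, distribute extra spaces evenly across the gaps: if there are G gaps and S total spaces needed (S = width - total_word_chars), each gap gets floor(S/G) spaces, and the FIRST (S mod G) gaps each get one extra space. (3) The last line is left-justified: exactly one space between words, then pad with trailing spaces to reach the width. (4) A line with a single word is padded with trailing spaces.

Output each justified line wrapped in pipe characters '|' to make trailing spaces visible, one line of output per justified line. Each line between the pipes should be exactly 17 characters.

Line 1: ['coffee', 'structure'] (min_width=16, slack=1)
Line 2: ['rainbow', 'sleepy'] (min_width=14, slack=3)
Line 3: ['structure', 'top'] (min_width=13, slack=4)
Line 4: ['silver', 'chair', 'the'] (min_width=16, slack=1)
Line 5: ['machine', 'water'] (min_width=13, slack=4)

Answer: |coffee  structure|
|rainbow    sleepy|
|structure     top|
|silver  chair the|
|machine water    |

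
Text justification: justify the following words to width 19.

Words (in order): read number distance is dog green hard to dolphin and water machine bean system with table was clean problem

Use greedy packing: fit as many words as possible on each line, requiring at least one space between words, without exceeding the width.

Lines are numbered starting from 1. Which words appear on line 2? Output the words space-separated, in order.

Answer: distance is dog

Derivation:
Line 1: ['read', 'number'] (min_width=11, slack=8)
Line 2: ['distance', 'is', 'dog'] (min_width=15, slack=4)
Line 3: ['green', 'hard', 'to'] (min_width=13, slack=6)
Line 4: ['dolphin', 'and', 'water'] (min_width=17, slack=2)
Line 5: ['machine', 'bean', 'system'] (min_width=19, slack=0)
Line 6: ['with', 'table', 'was'] (min_width=14, slack=5)
Line 7: ['clean', 'problem'] (min_width=13, slack=6)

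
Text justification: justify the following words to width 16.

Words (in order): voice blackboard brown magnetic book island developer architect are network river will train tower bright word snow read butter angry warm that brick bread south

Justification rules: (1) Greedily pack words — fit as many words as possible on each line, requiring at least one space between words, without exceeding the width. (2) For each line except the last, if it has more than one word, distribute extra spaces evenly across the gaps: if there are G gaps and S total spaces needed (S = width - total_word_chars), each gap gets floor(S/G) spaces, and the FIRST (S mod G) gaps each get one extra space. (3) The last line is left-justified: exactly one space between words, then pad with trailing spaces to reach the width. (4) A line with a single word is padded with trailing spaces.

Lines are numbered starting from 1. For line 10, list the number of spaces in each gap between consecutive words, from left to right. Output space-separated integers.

Line 1: ['voice', 'blackboard'] (min_width=16, slack=0)
Line 2: ['brown', 'magnetic'] (min_width=14, slack=2)
Line 3: ['book', 'island'] (min_width=11, slack=5)
Line 4: ['developer'] (min_width=9, slack=7)
Line 5: ['architect', 'are'] (min_width=13, slack=3)
Line 6: ['network', 'river'] (min_width=13, slack=3)
Line 7: ['will', 'train', 'tower'] (min_width=16, slack=0)
Line 8: ['bright', 'word', 'snow'] (min_width=16, slack=0)
Line 9: ['read', 'butter'] (min_width=11, slack=5)
Line 10: ['angry', 'warm', 'that'] (min_width=15, slack=1)
Line 11: ['brick', 'bread'] (min_width=11, slack=5)
Line 12: ['south'] (min_width=5, slack=11)

Answer: 2 1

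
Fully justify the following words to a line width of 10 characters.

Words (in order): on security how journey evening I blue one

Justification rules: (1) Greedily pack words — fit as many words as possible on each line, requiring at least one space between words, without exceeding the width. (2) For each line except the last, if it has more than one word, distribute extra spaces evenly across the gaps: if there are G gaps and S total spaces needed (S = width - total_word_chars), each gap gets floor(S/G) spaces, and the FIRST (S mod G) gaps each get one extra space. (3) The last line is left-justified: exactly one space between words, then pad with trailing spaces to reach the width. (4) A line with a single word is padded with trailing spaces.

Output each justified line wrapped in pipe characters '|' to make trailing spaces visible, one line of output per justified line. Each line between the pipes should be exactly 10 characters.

Line 1: ['on'] (min_width=2, slack=8)
Line 2: ['security'] (min_width=8, slack=2)
Line 3: ['how'] (min_width=3, slack=7)
Line 4: ['journey'] (min_width=7, slack=3)
Line 5: ['evening', 'I'] (min_width=9, slack=1)
Line 6: ['blue', 'one'] (min_width=8, slack=2)

Answer: |on        |
|security  |
|how       |
|journey   |
|evening  I|
|blue one  |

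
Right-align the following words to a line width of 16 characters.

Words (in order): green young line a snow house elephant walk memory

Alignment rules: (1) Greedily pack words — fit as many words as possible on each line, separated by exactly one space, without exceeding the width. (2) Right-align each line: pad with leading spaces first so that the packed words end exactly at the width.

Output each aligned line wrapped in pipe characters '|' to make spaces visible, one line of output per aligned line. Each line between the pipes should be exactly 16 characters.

Answer: |green young line|
|    a snow house|
|   elephant walk|
|          memory|

Derivation:
Line 1: ['green', 'young', 'line'] (min_width=16, slack=0)
Line 2: ['a', 'snow', 'house'] (min_width=12, slack=4)
Line 3: ['elephant', 'walk'] (min_width=13, slack=3)
Line 4: ['memory'] (min_width=6, slack=10)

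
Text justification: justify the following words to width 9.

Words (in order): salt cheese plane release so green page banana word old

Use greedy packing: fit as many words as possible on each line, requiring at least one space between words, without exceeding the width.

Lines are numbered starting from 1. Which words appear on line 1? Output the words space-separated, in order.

Answer: salt

Derivation:
Line 1: ['salt'] (min_width=4, slack=5)
Line 2: ['cheese'] (min_width=6, slack=3)
Line 3: ['plane'] (min_width=5, slack=4)
Line 4: ['release'] (min_width=7, slack=2)
Line 5: ['so', 'green'] (min_width=8, slack=1)
Line 6: ['page'] (min_width=4, slack=5)
Line 7: ['banana'] (min_width=6, slack=3)
Line 8: ['word', 'old'] (min_width=8, slack=1)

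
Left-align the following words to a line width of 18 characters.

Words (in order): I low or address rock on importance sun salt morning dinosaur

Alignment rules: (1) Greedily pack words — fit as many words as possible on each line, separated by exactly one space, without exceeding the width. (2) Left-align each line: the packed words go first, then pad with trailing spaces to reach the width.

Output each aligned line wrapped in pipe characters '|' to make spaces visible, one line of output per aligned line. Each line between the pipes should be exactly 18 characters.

Answer: |I low or address  |
|rock on importance|
|sun salt morning  |
|dinosaur          |

Derivation:
Line 1: ['I', 'low', 'or', 'address'] (min_width=16, slack=2)
Line 2: ['rock', 'on', 'importance'] (min_width=18, slack=0)
Line 3: ['sun', 'salt', 'morning'] (min_width=16, slack=2)
Line 4: ['dinosaur'] (min_width=8, slack=10)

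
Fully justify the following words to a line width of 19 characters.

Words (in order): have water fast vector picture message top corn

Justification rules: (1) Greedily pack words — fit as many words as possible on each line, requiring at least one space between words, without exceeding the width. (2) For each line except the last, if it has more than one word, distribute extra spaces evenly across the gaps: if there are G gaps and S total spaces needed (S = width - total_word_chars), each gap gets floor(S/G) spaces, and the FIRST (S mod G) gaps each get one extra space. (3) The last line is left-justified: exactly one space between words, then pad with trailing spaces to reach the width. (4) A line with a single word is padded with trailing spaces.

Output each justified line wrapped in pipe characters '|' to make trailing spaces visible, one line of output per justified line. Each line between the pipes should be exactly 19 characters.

Answer: |have   water   fast|
|vector      picture|
|message top corn   |

Derivation:
Line 1: ['have', 'water', 'fast'] (min_width=15, slack=4)
Line 2: ['vector', 'picture'] (min_width=14, slack=5)
Line 3: ['message', 'top', 'corn'] (min_width=16, slack=3)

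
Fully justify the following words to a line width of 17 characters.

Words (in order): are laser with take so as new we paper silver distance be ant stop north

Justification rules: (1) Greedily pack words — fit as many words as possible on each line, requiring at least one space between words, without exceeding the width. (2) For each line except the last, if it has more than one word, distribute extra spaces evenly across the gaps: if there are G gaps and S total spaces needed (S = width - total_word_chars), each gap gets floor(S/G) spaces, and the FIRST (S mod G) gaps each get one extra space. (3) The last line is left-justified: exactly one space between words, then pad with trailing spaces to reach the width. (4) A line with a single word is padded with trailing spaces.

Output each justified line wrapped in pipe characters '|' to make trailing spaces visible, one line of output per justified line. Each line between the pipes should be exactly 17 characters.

Line 1: ['are', 'laser', 'with'] (min_width=14, slack=3)
Line 2: ['take', 'so', 'as', 'new', 'we'] (min_width=17, slack=0)
Line 3: ['paper', 'silver'] (min_width=12, slack=5)
Line 4: ['distance', 'be', 'ant'] (min_width=15, slack=2)
Line 5: ['stop', 'north'] (min_width=10, slack=7)

Answer: |are   laser  with|
|take so as new we|
|paper      silver|
|distance  be  ant|
|stop north       |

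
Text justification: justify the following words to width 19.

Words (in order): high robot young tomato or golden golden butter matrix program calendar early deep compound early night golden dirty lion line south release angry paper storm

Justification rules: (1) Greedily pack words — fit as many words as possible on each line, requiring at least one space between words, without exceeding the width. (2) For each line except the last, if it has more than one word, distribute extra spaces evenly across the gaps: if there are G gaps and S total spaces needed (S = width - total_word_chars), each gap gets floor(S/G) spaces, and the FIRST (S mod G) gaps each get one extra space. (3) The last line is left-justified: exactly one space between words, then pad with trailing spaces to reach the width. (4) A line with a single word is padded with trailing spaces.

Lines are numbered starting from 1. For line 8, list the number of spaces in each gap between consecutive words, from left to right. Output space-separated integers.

Line 1: ['high', 'robot', 'young'] (min_width=16, slack=3)
Line 2: ['tomato', 'or', 'golden'] (min_width=16, slack=3)
Line 3: ['golden', 'butter'] (min_width=13, slack=6)
Line 4: ['matrix', 'program'] (min_width=14, slack=5)
Line 5: ['calendar', 'early', 'deep'] (min_width=19, slack=0)
Line 6: ['compound', 'early'] (min_width=14, slack=5)
Line 7: ['night', 'golden', 'dirty'] (min_width=18, slack=1)
Line 8: ['lion', 'line', 'south'] (min_width=15, slack=4)
Line 9: ['release', 'angry', 'paper'] (min_width=19, slack=0)
Line 10: ['storm'] (min_width=5, slack=14)

Answer: 3 3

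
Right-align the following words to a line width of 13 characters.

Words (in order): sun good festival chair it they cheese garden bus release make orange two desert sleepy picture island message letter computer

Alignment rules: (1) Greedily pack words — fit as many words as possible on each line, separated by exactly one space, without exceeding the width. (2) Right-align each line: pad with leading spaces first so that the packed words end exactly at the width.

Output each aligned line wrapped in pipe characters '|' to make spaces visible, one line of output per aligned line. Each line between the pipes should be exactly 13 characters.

Line 1: ['sun', 'good'] (min_width=8, slack=5)
Line 2: ['festival'] (min_width=8, slack=5)
Line 3: ['chair', 'it', 'they'] (min_width=13, slack=0)
Line 4: ['cheese', 'garden'] (min_width=13, slack=0)
Line 5: ['bus', 'release'] (min_width=11, slack=2)
Line 6: ['make', 'orange'] (min_width=11, slack=2)
Line 7: ['two', 'desert'] (min_width=10, slack=3)
Line 8: ['sleepy'] (min_width=6, slack=7)
Line 9: ['picture'] (min_width=7, slack=6)
Line 10: ['island'] (min_width=6, slack=7)
Line 11: ['message'] (min_width=7, slack=6)
Line 12: ['letter'] (min_width=6, slack=7)
Line 13: ['computer'] (min_width=8, slack=5)

Answer: |     sun good|
|     festival|
|chair it they|
|cheese garden|
|  bus release|
|  make orange|
|   two desert|
|       sleepy|
|      picture|
|       island|
|      message|
|       letter|
|     computer|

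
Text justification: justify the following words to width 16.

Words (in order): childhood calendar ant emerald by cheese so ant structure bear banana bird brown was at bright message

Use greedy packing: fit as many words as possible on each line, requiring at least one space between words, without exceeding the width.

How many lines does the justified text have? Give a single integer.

Answer: 8

Derivation:
Line 1: ['childhood'] (min_width=9, slack=7)
Line 2: ['calendar', 'ant'] (min_width=12, slack=4)
Line 3: ['emerald', 'by'] (min_width=10, slack=6)
Line 4: ['cheese', 'so', 'ant'] (min_width=13, slack=3)
Line 5: ['structure', 'bear'] (min_width=14, slack=2)
Line 6: ['banana', 'bird'] (min_width=11, slack=5)
Line 7: ['brown', 'was', 'at'] (min_width=12, slack=4)
Line 8: ['bright', 'message'] (min_width=14, slack=2)
Total lines: 8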